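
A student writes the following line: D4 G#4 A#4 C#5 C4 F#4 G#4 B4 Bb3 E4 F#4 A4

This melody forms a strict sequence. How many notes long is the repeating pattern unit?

4

Try groups of 4 (3 cells in 12 notes):
D4 G#4 A#4 C#5 | C4 F#4 G#4 B4 | Bb3 E4 F#4 A4
That's a consistent down a 2nd shift per cell, and no other grouping gives one.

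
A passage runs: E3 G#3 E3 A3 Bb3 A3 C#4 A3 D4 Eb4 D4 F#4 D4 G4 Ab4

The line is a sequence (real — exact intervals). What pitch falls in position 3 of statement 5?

Grouping in 5s, the 3rd note of each cell is E3, A3, D4.
Carrying that up a 4th forward: G4 → C5.

C5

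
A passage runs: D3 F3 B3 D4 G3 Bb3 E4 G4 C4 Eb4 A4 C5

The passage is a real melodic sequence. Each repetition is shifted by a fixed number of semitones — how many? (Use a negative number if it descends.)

Taking 4-note groups, the heads are D3, G3, C4: the pattern moves up a 4th.
Counting half-steps from D3 to G3: 5.

5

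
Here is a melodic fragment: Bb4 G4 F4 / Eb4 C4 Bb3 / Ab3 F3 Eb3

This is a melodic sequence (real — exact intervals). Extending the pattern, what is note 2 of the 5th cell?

Eb2

The unit is 3 notes. Position-2 pitches of the 3 shown cells: G4, C4, F3.
Carrying that down a 5th forward: Bb2 → Eb2.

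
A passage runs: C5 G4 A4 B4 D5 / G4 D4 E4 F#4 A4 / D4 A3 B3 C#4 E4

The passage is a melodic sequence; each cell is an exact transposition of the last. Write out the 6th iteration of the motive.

With a 5-note motive the entries are C5, G4, D4, each down a 4th from the previous.
Continuing the starts: A3 → E3 → B2.
From B2 the exact shape gives B2 F#2 G#2 A#2 C#3.

B2 F#2 G#2 A#2 C#3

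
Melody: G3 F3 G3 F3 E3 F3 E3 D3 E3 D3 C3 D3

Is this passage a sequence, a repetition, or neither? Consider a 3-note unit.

Each 3-note cell is the previous one transposed down a 2nd.

sequence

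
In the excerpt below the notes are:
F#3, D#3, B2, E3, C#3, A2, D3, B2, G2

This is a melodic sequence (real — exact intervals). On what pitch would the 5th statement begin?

With a 3-note motive the entries are F#3, E3, D3, each down a 2nd from the previous.
Continuing: C3 → Bb2. Statement 5 starts on Bb2.

Bb2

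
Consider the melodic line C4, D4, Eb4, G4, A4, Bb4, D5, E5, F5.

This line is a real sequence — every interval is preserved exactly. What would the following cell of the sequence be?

A5 B5 C6

With a 3-note motive the entries are C4, G4, D5, each up a 5th from the previous.
From A5 the exact shape gives A5 B5 C6.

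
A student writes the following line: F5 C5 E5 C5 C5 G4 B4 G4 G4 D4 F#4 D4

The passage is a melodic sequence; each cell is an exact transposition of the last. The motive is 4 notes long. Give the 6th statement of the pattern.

Taking 4-note groups, the heads are F5, C5, G4: the pattern moves down a 4th.
Continuing the starts: D4 → A3 → E3.
From E3 the exact shape gives E3 B2 D#3 B2.

E3 B2 D#3 B2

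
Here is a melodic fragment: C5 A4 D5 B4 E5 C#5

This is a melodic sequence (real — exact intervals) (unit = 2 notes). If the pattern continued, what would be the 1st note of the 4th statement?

F#5

Grouping in 2s, the 1st note of each cell is C5, D5, E5.
One more up a 2nd gives F#5.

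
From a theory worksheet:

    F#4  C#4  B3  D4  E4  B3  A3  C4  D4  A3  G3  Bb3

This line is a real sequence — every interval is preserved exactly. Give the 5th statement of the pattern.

Bb3 F3 Eb3 Gb3

Unit = 4 notes; the statements start on F#4, E4, D4, moving down a 2nd each time.
Carrying on: C4 → Bb3.
From Bb3 the exact shape gives Bb3 F3 Eb3 Gb3.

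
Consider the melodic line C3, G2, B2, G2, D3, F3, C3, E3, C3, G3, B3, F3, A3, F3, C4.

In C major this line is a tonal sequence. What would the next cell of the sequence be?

The 5-note cells begin on C3, F3, B3 — each up a 4th from the last.
From E4 the diatonic shape gives E4 B3 D4 B3 F4.

E4 B3 D4 B3 F4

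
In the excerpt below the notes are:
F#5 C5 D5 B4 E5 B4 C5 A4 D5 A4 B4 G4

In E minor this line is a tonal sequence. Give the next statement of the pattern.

C5 G4 A4 F#4

With a 4-note motive the entries are F#5, E5, D5, each down a 2nd from the previous.
Statement 4 starts on C5 and keeps the same diatonic contour: C5 G4 A4 F#4.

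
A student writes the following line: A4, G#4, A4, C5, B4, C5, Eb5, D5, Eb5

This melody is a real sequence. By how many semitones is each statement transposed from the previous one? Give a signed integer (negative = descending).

Unit = 3 notes; the statements start on A4, C5, Eb5, moving up a 3rd each time.
A4 to C5 spans +3 semitones.

3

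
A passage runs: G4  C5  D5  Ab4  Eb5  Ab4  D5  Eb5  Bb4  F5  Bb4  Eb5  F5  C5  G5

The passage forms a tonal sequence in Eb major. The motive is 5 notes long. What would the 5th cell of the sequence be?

D5 G5 Ab5 Eb5 Bb5

Taking 5-note groups, the heads are G4, Ab4, Bb4: the pattern moves up a 2nd.
Continuing the starts: C5 → D5.
Statement 5 starts on D5 and keeps the same diatonic contour: D5 G5 Ab5 Eb5 Bb5.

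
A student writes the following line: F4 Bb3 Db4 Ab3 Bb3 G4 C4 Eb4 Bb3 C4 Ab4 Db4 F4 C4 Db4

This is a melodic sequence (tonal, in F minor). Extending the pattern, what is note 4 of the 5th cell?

Grouping in 5s, the 4th note of each cell is Ab3, Bb3, C4.
Extending up a 2nd: Db4 → Eb4.

Eb4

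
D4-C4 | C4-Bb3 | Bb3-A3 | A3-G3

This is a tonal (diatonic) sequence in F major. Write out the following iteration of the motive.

G3 F3

The 2-note cells begin on D4, C4, Bb3, A3 — each down a 2nd from the last.
So cell 5 is G3 F3.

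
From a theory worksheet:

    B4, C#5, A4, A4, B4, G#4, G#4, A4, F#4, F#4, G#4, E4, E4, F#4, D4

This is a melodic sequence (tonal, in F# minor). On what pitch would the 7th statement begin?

C#4

The 3-note cells begin on B4, A4, G#4, F#4, E4 — each down a 2nd from the last.
Continuing: D4 → C#4. Statement 7 starts on C#4.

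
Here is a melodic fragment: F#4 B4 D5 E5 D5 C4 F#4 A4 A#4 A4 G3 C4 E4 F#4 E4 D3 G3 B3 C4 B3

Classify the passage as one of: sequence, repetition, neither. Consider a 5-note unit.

Note 4 of cell 2 is A#4; if this were a sequence it would be B4. No unit length gives a consistent transposition pattern.

neither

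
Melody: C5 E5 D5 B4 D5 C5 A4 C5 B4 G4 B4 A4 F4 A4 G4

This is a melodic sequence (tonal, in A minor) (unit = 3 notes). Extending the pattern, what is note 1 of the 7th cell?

Grouping in 3s, the 1st note of each cell is C5, B4, A4, G4, F4.
Each moves down a 2nd. Continuing: E4 → D4.

D4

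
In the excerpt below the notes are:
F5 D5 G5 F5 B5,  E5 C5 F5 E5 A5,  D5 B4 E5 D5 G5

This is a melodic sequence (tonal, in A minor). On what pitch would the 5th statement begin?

Unit = 5 notes; the statements start on F5, E5, D5, moving down a 2nd each time.
Extending the heads down a 2nd: C5 → B4.

B4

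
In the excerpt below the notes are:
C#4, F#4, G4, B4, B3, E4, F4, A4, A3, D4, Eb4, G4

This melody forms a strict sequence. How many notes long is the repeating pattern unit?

There are 12 notes; a 4-note unit gives 3 cells:
C#4 F#4 G4 B4 | B3 E4 F4 A4 | A3 D4 Eb4 G4
That's a consistent down a 2nd shift per cell, and no other grouping gives one.

4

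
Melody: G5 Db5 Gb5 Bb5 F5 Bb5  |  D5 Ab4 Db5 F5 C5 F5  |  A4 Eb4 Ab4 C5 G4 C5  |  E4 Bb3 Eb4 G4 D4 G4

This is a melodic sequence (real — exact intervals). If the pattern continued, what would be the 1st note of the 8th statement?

G#2

The unit is 6 notes. Position-1 pitches of the 4 shown cells: G5, D5, A4, E4.
Extending down a 4th: B3 → F#3 → C#3 → G#2.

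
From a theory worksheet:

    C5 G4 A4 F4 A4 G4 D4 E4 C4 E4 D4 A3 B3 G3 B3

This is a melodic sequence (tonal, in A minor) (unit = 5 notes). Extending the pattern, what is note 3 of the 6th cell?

The unit is 5 notes. Position-3 pitches of the 3 shown cells: A4, E4, B3.
Carrying that down a 4th forward: F3 → C3 → G2.

G2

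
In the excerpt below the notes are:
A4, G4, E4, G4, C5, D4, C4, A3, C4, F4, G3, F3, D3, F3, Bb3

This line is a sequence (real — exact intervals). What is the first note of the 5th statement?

Taking 5-note groups, the heads are A4, D4, G3: the pattern moves down a 5th.
Extending the heads down a 5th: C3 → F2.

F2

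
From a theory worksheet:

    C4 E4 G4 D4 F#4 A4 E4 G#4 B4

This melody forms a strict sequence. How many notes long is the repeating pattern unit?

3

9 notes total. Splitting into 3 groups of 3:
C4 E4 G4 | D4 F#4 A4 | E4 G#4 B4
Every group is a transposition up a 2nd of the one before; no shorter unit works.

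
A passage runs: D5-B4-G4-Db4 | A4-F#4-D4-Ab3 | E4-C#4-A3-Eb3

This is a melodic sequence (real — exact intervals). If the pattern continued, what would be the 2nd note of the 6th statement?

A#2

The unit is 4 notes. Position-2 pitches of the 3 shown cells: B4, F#4, C#4.
Extending down a 4th: G#3 → D#3 → A#2.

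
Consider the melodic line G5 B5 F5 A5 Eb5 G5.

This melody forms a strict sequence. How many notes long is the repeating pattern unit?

6 notes total. Splitting into 3 groups of 2:
G5 B5 | F5 A5 | Eb5 G5
That's a consistent down a 2nd shift per cell, and no other grouping gives one.

2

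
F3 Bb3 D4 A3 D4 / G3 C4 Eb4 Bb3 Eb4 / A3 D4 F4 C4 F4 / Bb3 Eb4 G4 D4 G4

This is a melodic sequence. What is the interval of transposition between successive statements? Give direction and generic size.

The 5-note cells begin on F3, G3, A3, Bb3 — each up a 2nd from the last.
From F3 to G3: up a 2nd.

up a 2nd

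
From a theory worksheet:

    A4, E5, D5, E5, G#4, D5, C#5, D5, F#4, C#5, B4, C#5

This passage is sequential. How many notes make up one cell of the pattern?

4

12 notes total. Splitting into 3 groups of 4:
A4 E5 D5 E5 | G#4 D5 C#5 D5 | F#4 C#5 B4 C#5
That's a consistent down a 2nd shift per cell, and no other grouping gives one.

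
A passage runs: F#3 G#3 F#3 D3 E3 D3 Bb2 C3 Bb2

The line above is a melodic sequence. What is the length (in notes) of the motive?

9 notes total. Splitting into 3 groups of 3:
F#3 G#3 F#3 | D3 E3 D3 | Bb2 C3 Bb2
That's a consistent down a 3rd shift per cell, and no other grouping gives one.

3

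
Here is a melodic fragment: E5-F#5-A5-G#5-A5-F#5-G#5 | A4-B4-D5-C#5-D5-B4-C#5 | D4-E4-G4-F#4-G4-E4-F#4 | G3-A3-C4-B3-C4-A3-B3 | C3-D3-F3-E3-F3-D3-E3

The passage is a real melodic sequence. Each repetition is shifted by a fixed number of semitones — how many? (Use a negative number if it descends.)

With a 7-note motive the entries are E5, A4, D4, G3, C3, each down a 5th from the previous.
Counting half-steps from E5 to A4: -7.

-7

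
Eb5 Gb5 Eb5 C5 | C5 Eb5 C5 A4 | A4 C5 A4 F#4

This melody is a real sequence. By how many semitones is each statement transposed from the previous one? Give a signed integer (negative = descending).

-3

Taking 4-note groups, the heads are Eb5, C5, A4: the pattern moves down a 3rd.
Counting half-steps from Eb5 to C5: -3.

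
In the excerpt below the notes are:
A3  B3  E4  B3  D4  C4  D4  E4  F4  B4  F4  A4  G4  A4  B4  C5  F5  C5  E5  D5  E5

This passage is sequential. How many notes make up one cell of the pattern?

7

Try groups of 7 (3 cells in 21 notes):
A3 B3 E4 B3 D4 C4 D4 | E4 F4 B4 F4 A4 G4 A4 | B4 C5 F5 C5 E5 D5 E5
That's a consistent up a 5th shift per cell, and no other grouping gives one.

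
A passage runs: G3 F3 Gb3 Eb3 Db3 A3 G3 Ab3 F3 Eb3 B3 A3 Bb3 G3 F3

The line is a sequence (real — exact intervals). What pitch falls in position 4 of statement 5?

B3

Grouping in 5s, the 4th note of each cell is Eb3, F3, G3.
Extending up a 2nd: A3 → B3.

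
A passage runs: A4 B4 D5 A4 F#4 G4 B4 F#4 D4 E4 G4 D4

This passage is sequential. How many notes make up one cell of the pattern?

4

12 notes total. Splitting into 3 groups of 4:
A4 B4 D5 A4 | F#4 G4 B4 F#4 | D4 E4 G4 D4
Each cell is the previous one down a 3rd — so the unit is 4 notes.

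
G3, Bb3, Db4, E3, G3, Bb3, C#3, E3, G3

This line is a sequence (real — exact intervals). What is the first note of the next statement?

A#2

Taking 3-note groups, the heads are G3, E3, C#3: the pattern moves down a 3rd.
One more step down a 3rd gives A#2.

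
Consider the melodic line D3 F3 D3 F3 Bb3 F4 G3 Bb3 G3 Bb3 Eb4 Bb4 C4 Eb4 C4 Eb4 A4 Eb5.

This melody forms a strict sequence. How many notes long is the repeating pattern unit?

6

18 notes total. Splitting into 3 groups of 6:
D3 F3 D3 F3 Bb3 F4 | G3 Bb3 G3 Bb3 Eb4 Bb4 | C4 Eb4 C4 Eb4 A4 Eb5
Every group is a transposition up a 4th of the one before; no shorter unit works.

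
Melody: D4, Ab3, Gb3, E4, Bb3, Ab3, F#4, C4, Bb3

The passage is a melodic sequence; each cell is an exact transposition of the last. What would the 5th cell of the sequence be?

A#4 E4 D4

The 3-note cells begin on D4, E4, F#4 — each up a 2nd from the last.
Extending up a 2nd: G#4 → A#4.
So cell 5 is A#4 E4 D4.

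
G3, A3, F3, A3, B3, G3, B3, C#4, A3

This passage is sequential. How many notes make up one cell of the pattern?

9 notes total. Splitting into 3 groups of 3:
G3 A3 F3 | A3 B3 G3 | B3 C#4 A3
Every group is a transposition up a 2nd of the one before; no shorter unit works.

3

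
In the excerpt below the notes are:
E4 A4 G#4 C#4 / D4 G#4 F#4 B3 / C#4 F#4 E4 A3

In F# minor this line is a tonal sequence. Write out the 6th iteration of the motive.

Taking 4-note groups, the heads are E4, D4, C#4: the pattern moves down a 2nd.
Carrying on: B3 → A3 → G#3.
From G#3 the diatonic shape gives G#3 C#4 B3 E3.

G#3 C#4 B3 E3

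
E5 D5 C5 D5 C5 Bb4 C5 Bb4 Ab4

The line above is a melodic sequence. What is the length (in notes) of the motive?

9 notes total. Splitting into 3 groups of 3:
E5 D5 C5 | D5 C5 Bb4 | C5 Bb4 Ab4
Each cell is the previous one down a 2nd — so the unit is 3 notes.

3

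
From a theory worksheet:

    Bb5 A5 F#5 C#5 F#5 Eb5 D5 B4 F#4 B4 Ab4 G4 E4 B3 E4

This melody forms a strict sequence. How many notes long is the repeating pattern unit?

5

Try groups of 5 (3 cells in 15 notes):
Bb5 A5 F#5 C#5 F#5 | Eb5 D5 B4 F#4 B4 | Ab4 G4 E4 B3 E4
That's a consistent down a 5th shift per cell, and no other grouping gives one.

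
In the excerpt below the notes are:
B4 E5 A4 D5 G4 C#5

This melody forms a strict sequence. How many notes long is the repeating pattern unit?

2

6 notes total. Splitting into 3 groups of 2:
B4 E5 | A4 D5 | G4 C#5
Each cell is the previous one down a 2nd — so the unit is 2 notes.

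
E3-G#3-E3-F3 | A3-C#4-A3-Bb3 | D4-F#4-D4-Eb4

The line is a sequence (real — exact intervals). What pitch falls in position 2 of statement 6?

A5

The unit is 4 notes. Position-2 pitches of the 3 shown cells: G#3, C#4, F#4.
Extending up a 4th: B4 → E5 → A5.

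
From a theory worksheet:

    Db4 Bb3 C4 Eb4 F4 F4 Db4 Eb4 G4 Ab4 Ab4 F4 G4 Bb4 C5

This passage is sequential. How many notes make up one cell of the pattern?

Try groups of 5 (3 cells in 15 notes):
Db4 Bb3 C4 Eb4 F4 | F4 Db4 Eb4 G4 Ab4 | Ab4 F4 G4 Bb4 C5
That's a consistent up a 3rd shift per cell, and no other grouping gives one.

5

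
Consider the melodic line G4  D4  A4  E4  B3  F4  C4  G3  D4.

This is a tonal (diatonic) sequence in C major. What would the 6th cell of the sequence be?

Unit = 3 notes; the statements start on G4, E4, C4, moving down a 3rd each time.
Extending down a 3rd: A3 → F3 → D3.
So cell 6 is D3 A2 E3.

D3 A2 E3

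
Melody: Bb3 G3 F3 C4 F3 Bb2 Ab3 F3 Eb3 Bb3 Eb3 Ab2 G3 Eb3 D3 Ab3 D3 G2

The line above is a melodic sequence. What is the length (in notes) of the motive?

6

Try groups of 6 (3 cells in 18 notes):
Bb3 G3 F3 C4 F3 Bb2 | Ab3 F3 Eb3 Bb3 Eb3 Ab2 | G3 Eb3 D3 Ab3 D3 G2
Every group is a transposition down a 2nd of the one before; no shorter unit works.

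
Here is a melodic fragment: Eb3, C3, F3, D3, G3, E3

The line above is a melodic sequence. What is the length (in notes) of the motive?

Try groups of 2 (3 cells in 6 notes):
Eb3 C3 | F3 D3 | G3 E3
Every group is a transposition up a 2nd of the one before; no shorter unit works.

2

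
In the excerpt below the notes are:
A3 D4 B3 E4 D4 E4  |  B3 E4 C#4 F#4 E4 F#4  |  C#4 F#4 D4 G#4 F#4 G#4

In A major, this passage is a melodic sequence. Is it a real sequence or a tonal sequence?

tonal

Every note is diatonic to A major.
Cell 1 has -3 semitones from note 2 to 3, but cell 3 has -4 — the interval quality changes while the contour stays the same, which is the hallmark of a tonal sequence.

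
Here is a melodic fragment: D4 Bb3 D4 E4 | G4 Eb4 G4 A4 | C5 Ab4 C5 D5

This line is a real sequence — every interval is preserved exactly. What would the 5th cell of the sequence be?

Bb5 Gb5 Bb5 C6

With a 4-note motive the entries are D4, G4, C5, each up a 4th from the previous.
Extending up a 4th: F5 → Bb5.
Statement 5 starts on Bb5 and keeps the same exact contour: Bb5 Gb5 Bb5 C6.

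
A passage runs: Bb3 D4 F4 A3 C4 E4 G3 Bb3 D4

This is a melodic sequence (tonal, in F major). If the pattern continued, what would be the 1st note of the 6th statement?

With 3-note cells, note 1 of each statement runs Bb3, A3, G3.
Extending down a 2nd: F3 → E3 → D3.

D3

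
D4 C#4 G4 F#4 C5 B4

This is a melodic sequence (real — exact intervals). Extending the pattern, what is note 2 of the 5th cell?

The unit is 2 notes. Position-2 pitches of the 3 shown cells: C#4, F#4, B4.
Carrying that up a 4th forward: E5 → A5.

A5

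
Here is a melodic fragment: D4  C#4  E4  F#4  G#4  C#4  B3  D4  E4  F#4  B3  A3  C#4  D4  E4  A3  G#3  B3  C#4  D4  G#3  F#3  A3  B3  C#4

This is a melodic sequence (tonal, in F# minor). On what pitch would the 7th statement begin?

With a 5-note motive the entries are D4, C#4, B3, A3, G#3, each down a 2nd from the previous.
Extending the heads down a 2nd: F#3 → E3.

E3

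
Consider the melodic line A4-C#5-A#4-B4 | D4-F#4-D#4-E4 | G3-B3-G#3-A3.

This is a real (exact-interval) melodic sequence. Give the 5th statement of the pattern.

Unit = 4 notes; the statements start on A4, D4, G3, moving down a 5th each time.
Extending down a 5th: C3 → F2.
So cell 5 is F2 A2 F#2 G2.

F2 A2 F#2 G2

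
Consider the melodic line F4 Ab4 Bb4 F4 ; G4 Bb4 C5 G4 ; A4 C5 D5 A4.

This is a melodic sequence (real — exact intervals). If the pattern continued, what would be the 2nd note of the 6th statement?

The unit is 4 notes. Position-2 pitches of the 3 shown cells: Ab4, Bb4, C5.
Carrying that up a 2nd forward: D5 → E5 → F#5.

F#5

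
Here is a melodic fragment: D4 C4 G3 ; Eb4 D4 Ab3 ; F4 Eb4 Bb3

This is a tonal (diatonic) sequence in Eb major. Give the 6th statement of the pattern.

The 3-note cells begin on D4, Eb4, F4 — each up a 2nd from the last.
Carrying on: G4 → Ab4 → Bb4.
From Bb4 the diatonic shape gives Bb4 Ab4 Eb4.

Bb4 Ab4 Eb4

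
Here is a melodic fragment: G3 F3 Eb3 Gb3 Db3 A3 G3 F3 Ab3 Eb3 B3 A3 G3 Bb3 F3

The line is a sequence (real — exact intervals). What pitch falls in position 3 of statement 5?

Grouping in 5s, the 3rd note of each cell is Eb3, F3, G3.
Each moves up a 2nd. Continuing: A3 → B3.

B3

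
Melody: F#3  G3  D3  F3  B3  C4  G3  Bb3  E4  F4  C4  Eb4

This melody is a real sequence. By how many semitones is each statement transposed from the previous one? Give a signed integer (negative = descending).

Unit = 4 notes; the statements start on F#3, B3, E4, moving up a 4th each time.
F#3→B3 is 59 − 54 = 5 semitones.

5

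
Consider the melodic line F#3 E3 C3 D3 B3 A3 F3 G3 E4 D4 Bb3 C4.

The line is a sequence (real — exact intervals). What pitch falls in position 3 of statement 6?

Db5

With 4-note cells, note 3 of each statement runs C3, F3, Bb3.
Each moves up a 4th. Continuing: Eb4 → Ab4 → Db5.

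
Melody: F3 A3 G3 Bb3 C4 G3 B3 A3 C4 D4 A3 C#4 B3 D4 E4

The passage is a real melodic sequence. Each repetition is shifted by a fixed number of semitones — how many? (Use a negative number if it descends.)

2

With a 5-note motive the entries are F3, G3, A3, each up a 2nd from the previous.
F3 to G3 spans +2 semitones.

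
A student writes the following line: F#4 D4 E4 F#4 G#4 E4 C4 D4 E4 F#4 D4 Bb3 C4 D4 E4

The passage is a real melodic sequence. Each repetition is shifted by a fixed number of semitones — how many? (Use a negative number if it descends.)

-2

Unit = 5 notes; the statements start on F#4, E4, D4, moving down a 2nd each time.
F#4 to E4 spans -2 semitones.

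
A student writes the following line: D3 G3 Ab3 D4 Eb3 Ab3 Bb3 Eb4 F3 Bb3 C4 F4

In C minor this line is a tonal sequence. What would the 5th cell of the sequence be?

Taking 4-note groups, the heads are D3, Eb3, F3: the pattern moves up a 2nd.
Carrying on: G3 → Ab3.
Statement 5 starts on Ab3 and keeps the same diatonic contour: Ab3 D4 Eb4 Ab4.

Ab3 D4 Eb4 Ab4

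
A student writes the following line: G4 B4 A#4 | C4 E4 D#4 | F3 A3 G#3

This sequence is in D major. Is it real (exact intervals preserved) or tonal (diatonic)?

Each cell has the same semitone pattern (4, -1) — intervals are preserved exactly.
And A#4 lies outside D major, so the sequence is real rather than tonal.

real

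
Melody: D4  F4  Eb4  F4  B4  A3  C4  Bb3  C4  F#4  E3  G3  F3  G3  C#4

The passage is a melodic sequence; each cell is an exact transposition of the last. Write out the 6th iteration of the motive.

C#2 E2 D2 E2 A#2

The 5-note cells begin on D4, A3, E3 — each down a 4th from the last.
Continuing the starts: B2 → F#2 → C#2.
Statement 6 starts on C#2 and keeps the same exact contour: C#2 E2 D2 E2 A#2.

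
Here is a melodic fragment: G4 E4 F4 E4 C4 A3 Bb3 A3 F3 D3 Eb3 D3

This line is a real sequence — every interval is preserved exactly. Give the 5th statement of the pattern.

The 4-note cells begin on G4, C4, F3 — each down a 5th from the last.
Continuing the starts: Bb2 → Eb2.
Statement 5 starts on Eb2 and keeps the same exact contour: Eb2 C2 Db2 C2.

Eb2 C2 Db2 C2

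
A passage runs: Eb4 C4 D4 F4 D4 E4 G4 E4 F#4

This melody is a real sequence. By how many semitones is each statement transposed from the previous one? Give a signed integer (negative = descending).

2

With a 3-note motive the entries are Eb4, F4, G4, each up a 2nd from the previous.
Eb4 to F4 spans +2 semitones.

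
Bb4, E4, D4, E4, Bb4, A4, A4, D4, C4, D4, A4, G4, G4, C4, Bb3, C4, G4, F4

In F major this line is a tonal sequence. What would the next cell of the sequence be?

The 6-note cells begin on Bb4, A4, G4 — each down a 2nd from the last.
So cell 4 is F4 Bb3 A3 Bb3 F4 E4.

F4 Bb3 A3 Bb3 F4 E4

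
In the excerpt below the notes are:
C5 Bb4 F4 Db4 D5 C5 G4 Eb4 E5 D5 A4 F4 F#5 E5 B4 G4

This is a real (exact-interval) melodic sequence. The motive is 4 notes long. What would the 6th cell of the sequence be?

A#5 G#5 D#5 B4

Unit = 4 notes; the statements start on C5, D5, E5, F#5, moving up a 2nd each time.
Extending up a 2nd: G#5 → A#5.
From A#5 the exact shape gives A#5 G#5 D#5 B4.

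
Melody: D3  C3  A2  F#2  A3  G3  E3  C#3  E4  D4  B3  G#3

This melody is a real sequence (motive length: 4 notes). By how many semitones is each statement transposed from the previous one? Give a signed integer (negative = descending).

7

With a 4-note motive the entries are D3, A3, E4, each up a 5th from the previous.
Counting half-steps from D3 to A3: 7.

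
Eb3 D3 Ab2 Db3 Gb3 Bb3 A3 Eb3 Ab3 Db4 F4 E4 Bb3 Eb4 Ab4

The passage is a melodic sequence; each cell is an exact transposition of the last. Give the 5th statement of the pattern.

Taking 5-note groups, the heads are Eb3, Bb3, F4: the pattern moves up a 5th.
Carrying on: C5 → G5.
Statement 5 starts on G5 and keeps the same exact contour: G5 F#5 C5 F5 Bb5.

G5 F#5 C5 F5 Bb5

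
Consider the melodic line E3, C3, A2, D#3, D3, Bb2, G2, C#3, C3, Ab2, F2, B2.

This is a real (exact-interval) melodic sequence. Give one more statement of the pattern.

Bb2 Gb2 Eb2 A2

The 4-note cells begin on E3, D3, C3 — each down a 2nd from the last.
Statement 4 starts on Bb2 and keeps the same exact contour: Bb2 Gb2 Eb2 A2.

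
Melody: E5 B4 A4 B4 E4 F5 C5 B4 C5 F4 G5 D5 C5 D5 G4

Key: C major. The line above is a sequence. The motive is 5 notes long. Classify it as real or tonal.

Every note is diatonic to C major.
Cell 1 has -2 semitones from note 2 to 3, but cell 2 has -1 — the interval quality changes while the contour stays the same, which is the hallmark of a tonal sequence.

tonal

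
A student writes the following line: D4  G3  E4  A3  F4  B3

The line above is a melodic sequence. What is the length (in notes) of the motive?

There are 6 notes; a 2-note unit gives 3 cells:
D4 G3 | E4 A3 | F4 B3
That's a consistent up a 2nd shift per cell, and no other grouping gives one.

2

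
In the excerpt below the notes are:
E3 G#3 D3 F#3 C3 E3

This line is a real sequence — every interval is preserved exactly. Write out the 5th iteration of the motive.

The 2-note cells begin on E3, D3, C3 — each down a 2nd from the last.
Continuing the starts: Bb2 → Ab2.
From Ab2 the exact shape gives Ab2 C3.

Ab2 C3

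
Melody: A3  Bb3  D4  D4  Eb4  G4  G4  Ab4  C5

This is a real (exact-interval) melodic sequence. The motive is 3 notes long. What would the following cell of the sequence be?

Taking 3-note groups, the heads are A3, D4, G4: the pattern moves up a 4th.
Statement 4 starts on C5 and keeps the same exact contour: C5 Db5 F5.

C5 Db5 F5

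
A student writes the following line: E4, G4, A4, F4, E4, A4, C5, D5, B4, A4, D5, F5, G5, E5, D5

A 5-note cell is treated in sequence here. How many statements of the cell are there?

3

15 notes in groups of 5 gives 15/5 = 3 statements.
Starts: E4, A4, D5 — each up a 4th.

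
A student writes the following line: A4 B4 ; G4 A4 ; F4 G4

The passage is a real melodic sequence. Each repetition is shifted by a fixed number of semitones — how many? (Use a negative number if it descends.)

Unit = 2 notes; the statements start on A4, G4, F4, moving down a 2nd each time.
Counting half-steps from A4 to G4: -2.

-2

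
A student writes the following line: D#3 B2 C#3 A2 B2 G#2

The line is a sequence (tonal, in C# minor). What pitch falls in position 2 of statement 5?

Grouping in 2s, the 2nd note of each cell is B2, A2, G#2.
Each moves down a 2nd. Continuing: F#2 → E2.

E2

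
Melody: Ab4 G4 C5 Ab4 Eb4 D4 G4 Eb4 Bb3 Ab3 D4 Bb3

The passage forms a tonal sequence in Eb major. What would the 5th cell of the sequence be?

C3 Bb2 Eb3 C3

With a 4-note motive the entries are Ab4, Eb4, Bb3, each down a 4th from the previous.
Extending down a 4th: F3 → C3.
So cell 5 is C3 Bb2 Eb3 C3.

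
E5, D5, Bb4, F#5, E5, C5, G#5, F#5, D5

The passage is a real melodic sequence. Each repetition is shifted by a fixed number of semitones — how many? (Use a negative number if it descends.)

2

Taking 3-note groups, the heads are E5, F#5, G#5: the pattern moves up a 2nd.
Counting half-steps from E5 to F#5: 2.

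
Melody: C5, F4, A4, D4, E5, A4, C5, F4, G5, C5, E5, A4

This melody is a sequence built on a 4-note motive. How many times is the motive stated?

12 notes in groups of 4 gives 12/4 = 3 statements.
Starts: C5, E5, G5 — each up a 3rd.

3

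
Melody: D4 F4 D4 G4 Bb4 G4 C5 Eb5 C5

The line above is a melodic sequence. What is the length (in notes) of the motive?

3

9 notes total. Splitting into 3 groups of 3:
D4 F4 D4 | G4 Bb4 G4 | C5 Eb5 C5
Every group is a transposition up a 4th of the one before; no shorter unit works.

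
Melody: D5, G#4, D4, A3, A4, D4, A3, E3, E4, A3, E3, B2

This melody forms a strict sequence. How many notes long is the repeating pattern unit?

Try groups of 4 (3 cells in 12 notes):
D5 G#4 D4 A3 | A4 D4 A3 E3 | E4 A3 E3 B2
That's a consistent down a 4th shift per cell, and no other grouping gives one.

4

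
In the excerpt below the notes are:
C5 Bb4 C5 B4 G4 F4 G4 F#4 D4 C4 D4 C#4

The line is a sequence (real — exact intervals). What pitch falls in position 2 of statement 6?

With 4-note cells, note 2 of each statement runs Bb4, F4, C4.
Extending down a 4th: G3 → D3 → A2.

A2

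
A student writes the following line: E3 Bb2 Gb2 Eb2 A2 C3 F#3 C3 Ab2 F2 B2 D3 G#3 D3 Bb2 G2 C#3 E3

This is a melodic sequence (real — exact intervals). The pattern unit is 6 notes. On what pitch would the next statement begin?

A#3

With a 6-note motive the entries are E3, F#3, G#3, each up a 2nd from the previous.
The next head, up a 2nd from G#3, is A#3.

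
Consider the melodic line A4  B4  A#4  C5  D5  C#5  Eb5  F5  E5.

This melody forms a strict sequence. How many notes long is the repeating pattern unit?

3

9 notes total. Splitting into 3 groups of 3:
A4 B4 A#4 | C5 D5 C#5 | Eb5 F5 E5
Every group is a transposition up a 3rd of the one before; no shorter unit works.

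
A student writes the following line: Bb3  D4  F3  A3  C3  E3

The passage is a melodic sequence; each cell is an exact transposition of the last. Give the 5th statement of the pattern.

With a 2-note motive the entries are Bb3, F3, C3, each down a 4th from the previous.
Carrying on: G2 → D2.
So cell 5 is D2 F#2.

D2 F#2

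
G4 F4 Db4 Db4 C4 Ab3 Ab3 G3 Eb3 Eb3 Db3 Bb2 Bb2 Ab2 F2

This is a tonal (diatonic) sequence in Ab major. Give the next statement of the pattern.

F2 Eb2 C2

Unit = 3 notes; the statements start on G4, Db4, Ab3, Eb3, Bb2, moving down a 4th each time.
From F2 the diatonic shape gives F2 Eb2 C2.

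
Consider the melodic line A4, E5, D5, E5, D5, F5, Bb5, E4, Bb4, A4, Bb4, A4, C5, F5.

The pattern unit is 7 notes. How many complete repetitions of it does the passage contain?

14 notes in groups of 7 gives 14/7 = 2 statements.
Starts: A4, E4 — each down a 4th.

2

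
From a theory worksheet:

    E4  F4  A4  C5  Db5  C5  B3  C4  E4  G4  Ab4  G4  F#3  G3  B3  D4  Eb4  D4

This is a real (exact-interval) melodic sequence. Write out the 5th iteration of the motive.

With a 6-note motive the entries are E4, B3, F#3, each down a 4th from the previous.
Carrying on: C#3 → G#2.
From G#2 the exact shape gives G#2 A2 C#3 E3 F3 E3.

G#2 A2 C#3 E3 F3 E3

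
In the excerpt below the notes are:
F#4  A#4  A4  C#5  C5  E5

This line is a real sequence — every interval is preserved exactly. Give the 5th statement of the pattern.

The 2-note cells begin on F#4, A4, C5 — each up a 3rd from the last.
Continuing the starts: Eb5 → Gb5.
From Gb5 the exact shape gives Gb5 Bb5.

Gb5 Bb5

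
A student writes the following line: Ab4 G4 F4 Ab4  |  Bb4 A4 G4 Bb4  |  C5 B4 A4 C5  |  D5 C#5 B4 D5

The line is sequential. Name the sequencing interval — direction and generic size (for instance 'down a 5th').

up a 2nd

Taking 4-note groups, the heads are Ab4, Bb4, C5, D5: the pattern moves up a 2nd.
Ab4 to Bb4 is up a 2nd.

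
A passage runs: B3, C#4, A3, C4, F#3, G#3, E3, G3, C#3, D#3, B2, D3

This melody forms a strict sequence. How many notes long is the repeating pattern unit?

4

12 notes total. Splitting into 3 groups of 4:
B3 C#4 A3 C4 | F#3 G#3 E3 G3 | C#3 D#3 B2 D3
Every group is a transposition down a 4th of the one before; no shorter unit works.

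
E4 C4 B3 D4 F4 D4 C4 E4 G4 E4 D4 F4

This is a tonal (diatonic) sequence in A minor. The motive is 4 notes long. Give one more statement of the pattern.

A4 F4 E4 G4

With a 4-note motive the entries are E4, F4, G4, each up a 2nd from the previous.
So cell 4 is A4 F4 E4 G4.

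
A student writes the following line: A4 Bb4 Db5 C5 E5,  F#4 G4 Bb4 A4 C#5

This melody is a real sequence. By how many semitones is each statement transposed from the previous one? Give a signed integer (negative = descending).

-3

The 5-note cells begin on A4, F#4 — each down a 3rd from the last.
A4 to F#4 spans -3 semitones.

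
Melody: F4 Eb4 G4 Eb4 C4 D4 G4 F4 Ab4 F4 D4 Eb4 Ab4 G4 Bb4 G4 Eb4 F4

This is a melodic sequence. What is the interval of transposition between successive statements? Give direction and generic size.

up a 2nd

With a 6-note motive the entries are F4, G4, Ab4, each up a 2nd from the previous.
From F4 to G4: up a 2nd.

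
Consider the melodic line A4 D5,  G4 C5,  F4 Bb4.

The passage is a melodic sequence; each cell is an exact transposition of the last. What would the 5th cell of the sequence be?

The 2-note cells begin on A4, G4, F4 — each down a 2nd from the last.
Extending down a 2nd: Eb4 → Db4.
So cell 5 is Db4 Gb4.

Db4 Gb4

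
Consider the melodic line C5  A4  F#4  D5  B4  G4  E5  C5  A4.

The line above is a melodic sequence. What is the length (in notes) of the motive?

3

Try groups of 3 (3 cells in 9 notes):
C5 A4 F#4 | D5 B4 G4 | E5 C5 A4
That's a consistent up a 2nd shift per cell, and no other grouping gives one.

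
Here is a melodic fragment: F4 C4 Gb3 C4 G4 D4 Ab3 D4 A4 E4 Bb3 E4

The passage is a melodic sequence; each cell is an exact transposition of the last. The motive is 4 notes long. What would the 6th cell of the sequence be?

D#5 A#4 E4 A#4

Taking 4-note groups, the heads are F4, G4, A4: the pattern moves up a 2nd.
Continuing the starts: B4 → C#5 → D#5.
From D#5 the exact shape gives D#5 A#4 E4 A#4.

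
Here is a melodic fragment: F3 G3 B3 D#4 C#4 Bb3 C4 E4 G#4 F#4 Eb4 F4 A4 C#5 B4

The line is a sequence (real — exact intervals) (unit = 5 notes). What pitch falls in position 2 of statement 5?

Eb5

The unit is 5 notes. Position-2 pitches of the 3 shown cells: G3, C4, F4.
Each moves up a 4th. Continuing: Bb4 → Eb5.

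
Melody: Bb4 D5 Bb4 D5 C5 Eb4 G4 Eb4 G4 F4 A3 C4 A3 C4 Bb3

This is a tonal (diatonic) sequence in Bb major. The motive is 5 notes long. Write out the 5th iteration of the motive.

G2 Bb2 G2 Bb2 A2

Taking 5-note groups, the heads are Bb4, Eb4, A3: the pattern moves down a 5th.
Extending down a 5th: D3 → G2.
Statement 5 starts on G2 and keeps the same diatonic contour: G2 Bb2 G2 Bb2 A2.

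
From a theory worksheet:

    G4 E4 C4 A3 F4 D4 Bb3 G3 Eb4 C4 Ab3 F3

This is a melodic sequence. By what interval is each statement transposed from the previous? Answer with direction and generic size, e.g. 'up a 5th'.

With a 4-note motive the entries are G4, F4, Eb4, each down a 2nd from the previous.
G4 to F4 is down a 2nd.

down a 2nd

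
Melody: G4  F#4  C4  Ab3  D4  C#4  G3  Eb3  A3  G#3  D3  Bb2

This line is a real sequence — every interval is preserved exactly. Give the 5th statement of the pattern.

B2 A#2 E2 C2

With a 4-note motive the entries are G4, D4, A3, each down a 4th from the previous.
Carrying on: E3 → B2.
From B2 the exact shape gives B2 A#2 E2 C2.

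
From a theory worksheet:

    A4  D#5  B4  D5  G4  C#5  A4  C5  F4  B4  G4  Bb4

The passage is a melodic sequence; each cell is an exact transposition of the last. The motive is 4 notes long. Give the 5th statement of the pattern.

With a 4-note motive the entries are A4, G4, F4, each down a 2nd from the previous.
Extending down a 2nd: Eb4 → Db4.
From Db4 the exact shape gives Db4 G4 Eb4 Gb4.

Db4 G4 Eb4 Gb4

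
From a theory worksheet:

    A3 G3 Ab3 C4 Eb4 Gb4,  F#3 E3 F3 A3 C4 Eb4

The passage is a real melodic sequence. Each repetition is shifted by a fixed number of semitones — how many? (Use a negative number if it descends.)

-3

Unit = 6 notes; the statements start on A3, F#3, moving down a 3rd each time.
Counting half-steps from A3 to F#3: -3.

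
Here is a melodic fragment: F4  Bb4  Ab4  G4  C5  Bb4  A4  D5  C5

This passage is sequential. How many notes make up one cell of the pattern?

Try groups of 3 (3 cells in 9 notes):
F4 Bb4 Ab4 | G4 C5 Bb4 | A4 D5 C5
Every group is a transposition up a 2nd of the one before; no shorter unit works.

3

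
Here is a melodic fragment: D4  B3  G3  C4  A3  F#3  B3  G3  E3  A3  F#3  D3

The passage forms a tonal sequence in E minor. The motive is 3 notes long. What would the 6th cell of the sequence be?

With a 3-note motive the entries are D4, C4, B3, A3, each down a 2nd from the previous.
Carrying on: G3 → F#3.
From F#3 the diatonic shape gives F#3 D3 B2.

F#3 D3 B2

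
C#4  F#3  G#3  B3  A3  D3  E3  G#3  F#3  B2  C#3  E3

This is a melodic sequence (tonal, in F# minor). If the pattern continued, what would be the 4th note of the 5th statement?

With 4-note cells, note 4 of each statement runs B3, G#3, E3.
Carrying that down a 3rd forward: C#3 → A2.

A2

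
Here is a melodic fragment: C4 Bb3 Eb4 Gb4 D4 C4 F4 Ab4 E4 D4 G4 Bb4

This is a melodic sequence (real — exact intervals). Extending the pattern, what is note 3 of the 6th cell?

C#5

Grouping in 4s, the 3rd note of each cell is Eb4, F4, G4.
Carrying that up a 2nd forward: A4 → B4 → C#5.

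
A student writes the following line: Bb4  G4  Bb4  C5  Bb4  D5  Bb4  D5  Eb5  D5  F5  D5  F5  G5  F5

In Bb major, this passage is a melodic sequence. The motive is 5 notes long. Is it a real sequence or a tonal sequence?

Every note is diatonic to Bb major.
Cell 1 has -3 semitones from note 1 to 2, but cell 2 has -4 — the interval quality changes while the contour stays the same, which is the hallmark of a tonal sequence.

tonal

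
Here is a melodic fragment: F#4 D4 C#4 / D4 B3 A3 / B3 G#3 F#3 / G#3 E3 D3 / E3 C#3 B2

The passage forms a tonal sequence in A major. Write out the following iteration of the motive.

C#3 A2 G#2

Unit = 3 notes; the statements start on F#4, D4, B3, G#3, E3, moving down a 3rd each time.
So cell 6 is C#3 A2 G#2.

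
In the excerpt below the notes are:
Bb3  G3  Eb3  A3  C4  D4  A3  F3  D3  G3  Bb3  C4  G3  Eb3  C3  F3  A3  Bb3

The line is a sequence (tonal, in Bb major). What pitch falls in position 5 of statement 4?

With 6-note cells, note 5 of each statement runs C4, Bb3, A3.
One more down a 2nd gives G3.

G3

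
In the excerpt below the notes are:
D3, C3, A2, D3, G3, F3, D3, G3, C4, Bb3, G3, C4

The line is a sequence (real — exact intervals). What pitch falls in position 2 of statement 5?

The unit is 4 notes. Position-2 pitches of the 3 shown cells: C3, F3, Bb3.
Extending up a 4th: Eb4 → Ab4.

Ab4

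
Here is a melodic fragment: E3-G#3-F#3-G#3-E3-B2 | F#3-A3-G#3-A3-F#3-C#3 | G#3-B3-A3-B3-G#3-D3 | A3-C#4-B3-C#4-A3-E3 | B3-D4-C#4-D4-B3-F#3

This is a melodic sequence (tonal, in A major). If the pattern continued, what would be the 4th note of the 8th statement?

The unit is 6 notes. Position-4 pitches of the 5 shown cells: G#3, A3, B3, C#4, D4.
Each moves up a 2nd. Continuing: E4 → F#4 → G#4.

G#4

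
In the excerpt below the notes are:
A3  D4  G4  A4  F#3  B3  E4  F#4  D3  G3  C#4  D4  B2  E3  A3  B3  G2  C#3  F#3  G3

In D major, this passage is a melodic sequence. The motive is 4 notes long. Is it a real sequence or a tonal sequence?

Every note is diatonic to D major.
Cell 1 has +5 semitones from note 2 to 3, but cell 3 has +6 — the interval quality changes while the contour stays the same, which is the hallmark of a tonal sequence.

tonal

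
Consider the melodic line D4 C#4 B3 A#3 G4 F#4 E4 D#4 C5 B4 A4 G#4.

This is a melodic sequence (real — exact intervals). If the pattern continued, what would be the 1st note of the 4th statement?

F5

The unit is 4 notes. Position-1 pitches of the 3 shown cells: D4, G4, C5.
One more up a 4th gives F5.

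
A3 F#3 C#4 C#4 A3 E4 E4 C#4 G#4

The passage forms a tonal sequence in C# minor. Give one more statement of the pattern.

The 3-note cells begin on A3, C#4, E4 — each up a 3rd from the last.
From G#4 the diatonic shape gives G#4 E4 B4.

G#4 E4 B4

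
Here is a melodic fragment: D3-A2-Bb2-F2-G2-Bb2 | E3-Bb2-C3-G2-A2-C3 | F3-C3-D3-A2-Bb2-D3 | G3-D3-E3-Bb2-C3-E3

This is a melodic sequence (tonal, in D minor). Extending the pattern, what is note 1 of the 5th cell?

A3

The unit is 6 notes. Position-1 pitches of the 4 shown cells: D3, E3, F3, G3.
Each moves up a 2nd; the next is A3.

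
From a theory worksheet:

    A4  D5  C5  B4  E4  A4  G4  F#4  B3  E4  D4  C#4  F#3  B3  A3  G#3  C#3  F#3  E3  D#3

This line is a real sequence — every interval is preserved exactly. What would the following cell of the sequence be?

Unit = 4 notes; the statements start on A4, E4, B3, F#3, C#3, moving down a 4th each time.
So cell 6 is G#2 C#3 B2 A#2.

G#2 C#3 B2 A#2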